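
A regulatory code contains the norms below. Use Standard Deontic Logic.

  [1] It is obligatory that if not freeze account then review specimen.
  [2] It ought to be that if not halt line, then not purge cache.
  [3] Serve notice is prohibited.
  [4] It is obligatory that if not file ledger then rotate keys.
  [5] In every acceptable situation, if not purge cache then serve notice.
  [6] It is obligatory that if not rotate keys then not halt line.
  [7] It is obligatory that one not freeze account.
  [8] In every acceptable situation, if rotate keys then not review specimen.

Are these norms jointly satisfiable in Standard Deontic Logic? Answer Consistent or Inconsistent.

Premise 3 is F(serve_notice), i.e. O(¬serve_notice).
Premise 5, O(¬purge_cache → serve_notice), contraposes to O(¬serve_notice → purge_cache); with O(¬serve_notice) we get O(purge_cache).
The contrapositive of premise 2 (O(¬halt_line → ¬purge_cache)) is O(purge_cache → halt_line), and O(purge_cache) is already established, so O(halt_line).
Premise 6 is O(¬rotate_keys → ¬halt_line); contrapositively O(halt_line → rotate_keys). Since O(halt_line) holds, K gives O(rotate_keys).
Premise 8 is O(rotate_keys → ¬review_specimen); since O(rotate_keys), deontic closure gives O(¬review_specimen).
Premise 1, O(¬freeze_account → review_specimen), contraposes to O(¬review_specimen → freeze_account); with O(¬review_specimen) we get O(freeze_account).
But premise 7 directly asserts O(¬freeze_account).
We now have both O(freeze_account) and O(¬freeze_account) — freeze_account is simultaneously obligatory and forbidden, violating the D-axiom.

Inconsistent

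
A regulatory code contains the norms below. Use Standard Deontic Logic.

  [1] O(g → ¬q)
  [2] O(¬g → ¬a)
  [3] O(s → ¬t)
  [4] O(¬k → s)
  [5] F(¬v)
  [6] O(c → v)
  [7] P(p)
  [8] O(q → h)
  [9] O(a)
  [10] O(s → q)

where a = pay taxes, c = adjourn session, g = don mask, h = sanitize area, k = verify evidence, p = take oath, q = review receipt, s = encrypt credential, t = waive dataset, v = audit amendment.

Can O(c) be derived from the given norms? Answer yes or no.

Premise 6 is O(c → v); even if O(v) held, inferring O(c) would be affirming the consequent — invalid.
No other premise forces O(c). An ideal world satisfying every premise can still have c false, so O(c) is not derivable.

No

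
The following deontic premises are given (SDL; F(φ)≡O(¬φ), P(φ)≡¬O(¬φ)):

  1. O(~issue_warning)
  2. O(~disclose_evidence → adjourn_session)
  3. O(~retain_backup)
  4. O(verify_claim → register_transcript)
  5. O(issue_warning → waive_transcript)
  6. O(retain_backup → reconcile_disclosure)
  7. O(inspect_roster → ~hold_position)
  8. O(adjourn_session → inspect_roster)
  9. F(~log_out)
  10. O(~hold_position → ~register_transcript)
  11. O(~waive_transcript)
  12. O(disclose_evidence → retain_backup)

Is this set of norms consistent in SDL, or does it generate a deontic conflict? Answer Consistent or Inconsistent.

Consistent

Premise 5 is O(issue_warning → waive_transcript), but O(issue_warning) is not derivable from the premises, so it does not yield O(waive_transcript).
So O(waive_transcript) is not derivable, and the apparent clash with O(~waive_transcript) does not arise.
A world satisfying every obligation exists (e.g. adjourn_session=true, disclose_evidence=false, hold_position=false, inspect_roster=true, issue_warning=false, log_out=true, reconcile_disclosure=false, register_transcript=false, retain_backup=false, verify_claim=false, waive_transcript=false); no atom is both obligatory and forbidden, so the set is consistent.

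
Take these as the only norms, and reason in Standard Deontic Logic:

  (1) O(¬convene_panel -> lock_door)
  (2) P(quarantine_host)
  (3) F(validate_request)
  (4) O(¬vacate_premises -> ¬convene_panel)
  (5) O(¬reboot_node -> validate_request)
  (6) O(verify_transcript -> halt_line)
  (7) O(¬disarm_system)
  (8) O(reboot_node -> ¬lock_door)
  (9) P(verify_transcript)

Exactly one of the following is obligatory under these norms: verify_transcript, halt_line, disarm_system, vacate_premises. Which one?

vacate_premises

Premise 3, F(validate_request), is equivalent to O(¬validate_request).
Premise 5 is O(¬reboot_node -> validate_request); contrapositively O(¬validate_request -> reboot_node). Since O(¬validate_request) holds, K gives O(reboot_node).
Premise 8 is O(reboot_node -> ¬lock_door); since O(reboot_node), deontic closure gives O(¬lock_door).
Premise 1, O(¬convene_panel -> lock_door), contraposes to O(¬lock_door -> convene_panel); with O(¬lock_door) we get O(convene_panel).
Premise 4 is O(¬vacate_premises -> ¬convene_panel); contrapositively O(convene_panel -> vacate_premises). Since O(convene_panel) holds, K gives O(vacate_premises).
So O(vacate_premises) holds — vacate_premises is obligatory. None of the other listed options is made obligatory by any chain of premises.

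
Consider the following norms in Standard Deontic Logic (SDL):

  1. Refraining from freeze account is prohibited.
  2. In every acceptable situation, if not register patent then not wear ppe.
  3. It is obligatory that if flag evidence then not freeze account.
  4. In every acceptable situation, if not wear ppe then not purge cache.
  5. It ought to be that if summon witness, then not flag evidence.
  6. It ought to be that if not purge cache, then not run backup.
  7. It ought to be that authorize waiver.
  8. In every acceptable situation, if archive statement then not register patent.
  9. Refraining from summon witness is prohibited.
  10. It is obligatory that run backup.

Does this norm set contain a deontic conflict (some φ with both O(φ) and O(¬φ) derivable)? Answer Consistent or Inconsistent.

Consistent

Premise 3 is O(flag_evidence → ¬freeze_account), but O(flag_evidence) is not derivable from the premises, so it does not yield O(¬freeze_account).
So O(¬freeze_account) is not derivable, and the apparent clash with O(freeze_account) does not arise.
A world satisfying every obligation exists (e.g. archive_statement=false, authorize_waiver=true, flag_evidence=false, freeze_account=true, purge_cache=true, register_patent=true, run_backup=true, summon_witness=true, wear_ppe=true); no atom is both obligatory and forbidden, so the set is consistent.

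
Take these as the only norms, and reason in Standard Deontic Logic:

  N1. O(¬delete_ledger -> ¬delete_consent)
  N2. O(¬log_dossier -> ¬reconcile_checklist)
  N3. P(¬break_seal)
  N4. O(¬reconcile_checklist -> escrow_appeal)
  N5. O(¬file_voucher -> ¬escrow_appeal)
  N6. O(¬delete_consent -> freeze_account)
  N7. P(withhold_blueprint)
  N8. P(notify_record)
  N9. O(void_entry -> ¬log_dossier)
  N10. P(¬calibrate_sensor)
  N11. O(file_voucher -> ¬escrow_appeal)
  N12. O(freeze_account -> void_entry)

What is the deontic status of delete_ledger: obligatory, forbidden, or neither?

By case analysis on file_voucher: premise 11 gives O(file_voucher -> ¬escrow_appeal) and premise 5 gives O(¬file_voucher -> ¬escrow_appeal), so O(¬escrow_appeal) either way.
Premise 4, O(¬reconcile_checklist -> escrow_appeal), contraposes to O(¬escrow_appeal -> reconcile_checklist); with O(¬escrow_appeal) we get O(reconcile_checklist).
Premise 2 is O(¬log_dossier -> ¬reconcile_checklist); contrapositively O(reconcile_checklist -> log_dossier). Since O(reconcile_checklist) holds, K gives O(log_dossier).
Premise 9 is O(void_entry -> ¬log_dossier); contrapositively O(log_dossier -> ¬void_entry). Since O(log_dossier) holds, K gives O(¬void_entry).
Premise 12, O(freeze_account -> void_entry), contraposes to O(¬void_entry -> ¬freeze_account); with O(¬void_entry) we get O(¬freeze_account).
Premise 6 is O(¬delete_consent -> freeze_account); contrapositively O(¬freeze_account -> delete_consent). Since O(¬freeze_account) holds, K gives O(delete_consent).
Premise 1, O(¬delete_ledger -> ¬delete_consent), contraposes to O(delete_consent -> delete_ledger); with O(delete_consent) we get O(delete_ledger).
Premises 3, 7, 8, 10 do not contribute to this derivation.
Hence delete_ledger is obligatory.

Obligatory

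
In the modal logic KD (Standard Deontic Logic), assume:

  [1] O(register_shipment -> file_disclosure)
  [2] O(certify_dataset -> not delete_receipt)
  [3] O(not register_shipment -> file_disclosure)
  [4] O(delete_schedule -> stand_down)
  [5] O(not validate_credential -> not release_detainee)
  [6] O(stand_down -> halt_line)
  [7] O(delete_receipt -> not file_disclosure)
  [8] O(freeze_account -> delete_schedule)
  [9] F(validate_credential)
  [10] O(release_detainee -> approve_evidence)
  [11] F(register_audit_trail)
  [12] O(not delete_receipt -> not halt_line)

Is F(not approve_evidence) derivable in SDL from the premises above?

No

Premise 10 is O(release_detainee -> approve_evidence), but O(release_detainee) is not derivable from the premises, so it does not yield O(approve_evidence).
No other premise forces O(approve_evidence). An ideal world satisfying every premise can still have not approve_evidence true, so F(not approve_evidence) is not derivable.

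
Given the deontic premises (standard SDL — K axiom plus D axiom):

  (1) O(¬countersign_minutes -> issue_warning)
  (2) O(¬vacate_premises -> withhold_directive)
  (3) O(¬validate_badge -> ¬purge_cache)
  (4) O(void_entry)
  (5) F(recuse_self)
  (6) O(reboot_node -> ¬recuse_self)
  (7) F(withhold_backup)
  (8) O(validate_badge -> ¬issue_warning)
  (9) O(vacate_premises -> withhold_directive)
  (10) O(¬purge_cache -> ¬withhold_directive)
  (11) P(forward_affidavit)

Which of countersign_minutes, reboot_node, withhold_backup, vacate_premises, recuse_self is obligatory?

countersign_minutes

By case analysis on ¬vacate_premises: premise 2 gives O(¬vacate_premises -> withhold_directive) and premise 9 gives O(vacate_premises -> withhold_directive), so O(withhold_directive) either way.
Premise 10, O(¬purge_cache -> ¬withhold_directive), contraposes to O(withhold_directive -> purge_cache); with O(withhold_directive) we get O(purge_cache).
Premise 3 is O(¬validate_badge -> ¬purge_cache); contrapositively O(purge_cache -> validate_badge). Since O(purge_cache) holds, K gives O(validate_badge).
Applying K to premise 8 (O(validate_badge -> ¬issue_warning)) and O(validate_badge) yields O(¬issue_warning).
Premise 1 is O(¬countersign_minutes -> issue_warning); contrapositively O(¬issue_warning -> countersign_minutes). Since O(¬issue_warning) holds, K gives O(countersign_minutes).
So O(countersign_minutes) holds — countersign_minutes is obligatory. None of the other listed options is made obligatory by any chain of premises.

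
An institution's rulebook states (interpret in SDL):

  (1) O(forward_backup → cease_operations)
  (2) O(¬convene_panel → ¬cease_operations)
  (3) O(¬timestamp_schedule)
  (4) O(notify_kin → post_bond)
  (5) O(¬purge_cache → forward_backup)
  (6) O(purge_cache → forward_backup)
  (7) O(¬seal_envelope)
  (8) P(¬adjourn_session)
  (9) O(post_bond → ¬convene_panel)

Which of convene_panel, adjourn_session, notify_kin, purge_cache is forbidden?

notify_kin

Premises 5 and 6 cover both cases: O(¬purge_cache → forward_backup) and O(purge_cache → forward_backup). Since ¬purge_cache ∨ purge_cache is a tautology, O(forward_backup) follows.
Premise 1 is O(forward_backup → cease_operations); since O(forward_backup), deontic closure gives O(cease_operations).
Premise 2, O(¬convene_panel → ¬cease_operations), contraposes to O(cease_operations → convene_panel); with O(cease_operations) we get O(convene_panel).
Premise 9 is O(post_bond → ¬convene_panel); contrapositively O(convene_panel → ¬post_bond). Since O(convene_panel) holds, K gives O(¬post_bond).
The contrapositive of premise 4 (O(notify_kin → post_bond)) is O(¬post_bond → ¬notify_kin), and O(¬post_bond) is already established, so O(¬notify_kin).
So O(¬notify_kin) holds, i.e. notify_kin is forbidden. None of the other listed options is forbidden under the premises.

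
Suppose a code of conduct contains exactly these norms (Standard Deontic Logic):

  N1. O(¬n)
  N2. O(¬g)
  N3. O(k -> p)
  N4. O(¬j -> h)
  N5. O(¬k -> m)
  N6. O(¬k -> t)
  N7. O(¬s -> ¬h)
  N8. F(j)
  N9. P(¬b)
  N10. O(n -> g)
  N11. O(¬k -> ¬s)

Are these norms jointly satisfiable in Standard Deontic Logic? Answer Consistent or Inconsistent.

Consistent

Premise 10 is O(n -> g), but O(n) is not derivable from the premises, so it does not yield O(g).
So O(g) is not derivable, and the apparent clash with O(¬g) does not arise.
A world satisfying every obligation exists (e.g. b=false, g=false, h=true, j=false, k=true, m=false, n=false, p=true, s=true, t=false); no atom is both obligatory and forbidden, so the set is consistent.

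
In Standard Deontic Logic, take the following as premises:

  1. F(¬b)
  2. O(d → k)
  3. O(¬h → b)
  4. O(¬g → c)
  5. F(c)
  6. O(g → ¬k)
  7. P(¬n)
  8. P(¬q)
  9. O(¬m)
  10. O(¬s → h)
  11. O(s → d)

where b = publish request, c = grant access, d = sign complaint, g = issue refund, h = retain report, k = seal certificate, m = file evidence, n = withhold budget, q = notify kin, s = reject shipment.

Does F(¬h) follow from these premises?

Premise 5 is F(c), i.e. O(¬c).
Premise 4 is O(¬g → c); contrapositively O(¬c → g). Since O(¬c) holds, K gives O(g).
From O(g) and premise 6, O(g → ¬k), we obtain O(¬k).
Premise 2, O(d → k), contraposes to O(¬k → ¬d); with O(¬k) we get O(¬d).
Premise 11, O(s → d), contraposes to O(¬d → ¬s); with O(¬d) we get O(¬s).
Applying K to premise 10 (O(¬s → h)) and O(¬s) yields O(h).
Premises 1, 3, 7, 8, 9 do not contribute to this derivation.
So O(h) holds, i.e. F(¬h). The claim follows.

Yes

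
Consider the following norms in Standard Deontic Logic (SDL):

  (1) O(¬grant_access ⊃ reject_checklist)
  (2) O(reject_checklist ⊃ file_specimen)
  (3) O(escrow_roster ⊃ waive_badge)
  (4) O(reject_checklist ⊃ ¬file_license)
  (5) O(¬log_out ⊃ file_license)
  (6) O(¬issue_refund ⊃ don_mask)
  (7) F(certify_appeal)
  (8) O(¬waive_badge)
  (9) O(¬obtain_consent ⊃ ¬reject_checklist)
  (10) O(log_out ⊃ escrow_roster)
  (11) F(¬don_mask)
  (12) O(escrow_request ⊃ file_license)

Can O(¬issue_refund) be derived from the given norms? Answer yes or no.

Premise 6 is O(¬issue_refund ⊃ don_mask); even if O(don_mask) held, inferring O(¬issue_refund) would be affirming the consequent — invalid.
No other premise forces O(¬issue_refund). An ideal world satisfying every premise can still have ¬issue_refund false, so O(¬issue_refund) is not derivable.

No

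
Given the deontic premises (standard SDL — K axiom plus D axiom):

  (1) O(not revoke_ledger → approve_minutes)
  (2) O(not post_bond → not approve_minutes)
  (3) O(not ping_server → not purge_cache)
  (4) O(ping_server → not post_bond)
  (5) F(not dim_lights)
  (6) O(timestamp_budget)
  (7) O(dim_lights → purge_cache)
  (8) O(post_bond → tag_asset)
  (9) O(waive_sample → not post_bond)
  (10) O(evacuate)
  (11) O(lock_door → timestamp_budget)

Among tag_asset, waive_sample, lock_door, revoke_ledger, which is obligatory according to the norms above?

revoke_ledger

Premise 5, F(not dim_lights), is equivalent to O(dim_lights).
Premise 7 is O(dim_lights → purge_cache); since O(dim_lights), deontic closure gives O(purge_cache).
The contrapositive of premise 3 (O(not ping_server → not purge_cache)) is O(purge_cache → ping_server), and O(purge_cache) is already established, so O(ping_server).
Premise 4 is O(ping_server → not post_bond); since O(ping_server), deontic closure gives O(not post_bond).
From O(not post_bond) and premise 2, O(not post_bond → not approve_minutes), we obtain O(not approve_minutes).
Premise 1, O(not revoke_ledger → approve_minutes), contraposes to O(not approve_minutes → revoke_ledger); with O(not approve_minutes) we get O(revoke_ledger).
So O(revoke_ledger) holds — revoke_ledger is obligatory. None of the other listed options is made obligatory by any chain of premises.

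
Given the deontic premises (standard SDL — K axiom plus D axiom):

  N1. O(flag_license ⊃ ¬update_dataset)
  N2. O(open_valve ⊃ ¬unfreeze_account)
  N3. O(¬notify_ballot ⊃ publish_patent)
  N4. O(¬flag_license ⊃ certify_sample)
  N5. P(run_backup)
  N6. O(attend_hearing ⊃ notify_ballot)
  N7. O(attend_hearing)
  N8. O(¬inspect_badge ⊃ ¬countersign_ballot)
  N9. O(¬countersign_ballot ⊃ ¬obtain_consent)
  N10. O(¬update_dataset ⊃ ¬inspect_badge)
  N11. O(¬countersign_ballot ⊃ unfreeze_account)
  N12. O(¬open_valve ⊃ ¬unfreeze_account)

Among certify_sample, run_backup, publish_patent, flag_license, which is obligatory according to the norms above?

By case analysis on ¬open_valve: premise 12 gives O(¬open_valve ⊃ ¬unfreeze_account) and premise 2 gives O(open_valve ⊃ ¬unfreeze_account), so O(¬unfreeze_account) either way.
Premise 11 is O(¬countersign_ballot ⊃ unfreeze_account); contrapositively O(¬unfreeze_account ⊃ countersign_ballot). Since O(¬unfreeze_account) holds, K gives O(countersign_ballot).
Premise 8, O(¬inspect_badge ⊃ ¬countersign_ballot), contraposes to O(countersign_ballot ⊃ inspect_badge); with O(countersign_ballot) we get O(inspect_badge).
Premise 10 is O(¬update_dataset ⊃ ¬inspect_badge); contrapositively O(inspect_badge ⊃ update_dataset). Since O(inspect_badge) holds, K gives O(update_dataset).
Premise 1, O(flag_license ⊃ ¬update_dataset), contraposes to O(update_dataset ⊃ ¬flag_license); with O(update_dataset) we get O(¬flag_license).
Applying K to premise 4 (O(¬flag_license ⊃ certify_sample)) and O(¬flag_license) yields O(certify_sample).
So O(certify_sample) holds — certify_sample is obligatory. None of the other listed options is made obligatory by any chain of premises.

certify_sample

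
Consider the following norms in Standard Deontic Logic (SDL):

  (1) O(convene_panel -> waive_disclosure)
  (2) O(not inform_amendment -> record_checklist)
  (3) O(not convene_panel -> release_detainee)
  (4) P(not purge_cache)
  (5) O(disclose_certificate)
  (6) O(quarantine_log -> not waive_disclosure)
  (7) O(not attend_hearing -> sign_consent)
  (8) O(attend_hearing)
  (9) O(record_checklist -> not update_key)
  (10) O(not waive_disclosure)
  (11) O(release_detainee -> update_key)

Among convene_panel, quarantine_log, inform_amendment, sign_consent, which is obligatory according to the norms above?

inform_amendment

Premise 10 gives O(not waive_disclosure).
The contrapositive of premise 1 (O(convene_panel -> waive_disclosure)) is O(not waive_disclosure -> not convene_panel), and O(not waive_disclosure) is already established, so O(not convene_panel).
From O(not convene_panel) and premise 3, O(not convene_panel -> release_detainee), we obtain O(release_detainee).
From O(release_detainee) and premise 11, O(release_detainee -> update_key), we obtain O(update_key).
The contrapositive of premise 9 (O(record_checklist -> not update_key)) is O(update_key -> not record_checklist), and O(update_key) is already established, so O(not record_checklist).
Premise 2, O(not inform_amendment -> record_checklist), contraposes to O(not record_checklist -> inform_amendment); with O(not record_checklist) we get O(inform_amendment).
So O(inform_amendment) holds — inform_amendment is obligatory. None of the other listed options is made obligatory by any chain of premises.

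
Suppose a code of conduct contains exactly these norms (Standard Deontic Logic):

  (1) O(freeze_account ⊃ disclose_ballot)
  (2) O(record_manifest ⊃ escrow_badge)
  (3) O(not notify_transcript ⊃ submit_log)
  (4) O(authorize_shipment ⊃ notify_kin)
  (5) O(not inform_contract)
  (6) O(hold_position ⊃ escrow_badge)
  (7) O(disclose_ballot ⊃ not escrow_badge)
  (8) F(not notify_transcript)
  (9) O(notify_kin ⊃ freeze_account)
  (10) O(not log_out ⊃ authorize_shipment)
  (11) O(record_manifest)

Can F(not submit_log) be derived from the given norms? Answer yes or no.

No

Premise 3 is O(not notify_transcript ⊃ submit_log), but O(not notify_transcript) is not derivable from the premises, so it does not yield O(submit_log).
No other premise forces O(submit_log). An ideal world satisfying every premise can still have not submit_log true, so F(not submit_log) is not derivable.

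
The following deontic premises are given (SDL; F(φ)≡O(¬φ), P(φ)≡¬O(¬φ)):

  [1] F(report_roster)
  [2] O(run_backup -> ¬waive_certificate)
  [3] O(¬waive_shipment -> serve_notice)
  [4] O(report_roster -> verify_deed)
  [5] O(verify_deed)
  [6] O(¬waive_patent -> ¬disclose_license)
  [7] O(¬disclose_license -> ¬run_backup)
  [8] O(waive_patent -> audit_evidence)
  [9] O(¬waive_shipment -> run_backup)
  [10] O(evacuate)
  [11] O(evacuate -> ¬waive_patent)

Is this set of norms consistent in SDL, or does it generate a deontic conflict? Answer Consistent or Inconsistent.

Premise 4 is O(report_roster -> verify_deed); even if O(verify_deed) held, inferring O(report_roster) would be affirming the consequent — invalid.
So O(report_roster) is not derivable, and the apparent clash with O(¬report_roster) does not arise.
A world satisfying every obligation exists (e.g. audit_evidence=false, disclose_license=false, evacuate=true, report_roster=false, run_backup=false, serve_notice=false, verify_deed=true, waive_certificate=false, waive_patent=false, waive_shipment=true); no atom is both obligatory and forbidden, so the set is consistent.

Consistent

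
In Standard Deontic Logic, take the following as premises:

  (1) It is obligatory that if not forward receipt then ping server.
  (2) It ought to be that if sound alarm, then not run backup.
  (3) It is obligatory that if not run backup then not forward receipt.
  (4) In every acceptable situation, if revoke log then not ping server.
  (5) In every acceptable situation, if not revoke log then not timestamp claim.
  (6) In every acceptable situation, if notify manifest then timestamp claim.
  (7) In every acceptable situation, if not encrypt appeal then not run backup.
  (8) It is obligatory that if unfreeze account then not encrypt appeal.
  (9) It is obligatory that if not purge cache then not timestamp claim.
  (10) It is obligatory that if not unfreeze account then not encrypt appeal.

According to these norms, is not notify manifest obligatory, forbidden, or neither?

Premises 10 and 8 cover both cases: O(¬unfreeze_account → ¬encrypt_appeal) and O(unfreeze_account → ¬encrypt_appeal). Since ¬unfreeze_account ∨ unfreeze_account is a tautology, O(¬encrypt_appeal) follows.
Applying K to premise 7 (O(¬encrypt_appeal → ¬run_backup)) and O(¬encrypt_appeal) yields O(¬run_backup).
Applying K to premise 3 (O(¬run_backup → ¬forward_receipt)) and O(¬run_backup) yields O(¬forward_receipt).
Premise 1 is O(¬forward_receipt → ping_server); since O(¬forward_receipt), deontic closure gives O(ping_server).
Premise 4 is O(revoke_log → ¬ping_server); contrapositively O(ping_server → ¬revoke_log). Since O(ping_server) holds, K gives O(¬revoke_log).
Applying K to premise 5 (O(¬revoke_log → ¬timestamp_claim)) and O(¬revoke_log) yields O(¬timestamp_claim).
The contrapositive of premise 6 (O(notify_manifest → timestamp_claim)) is O(¬timestamp_claim → ¬notify_manifest), and O(¬timestamp_claim) is already established, so O(¬notify_manifest).
Premises 2, 9 do not contribute to this derivation.
Hence ¬notify_manifest is obligatory.

Obligatory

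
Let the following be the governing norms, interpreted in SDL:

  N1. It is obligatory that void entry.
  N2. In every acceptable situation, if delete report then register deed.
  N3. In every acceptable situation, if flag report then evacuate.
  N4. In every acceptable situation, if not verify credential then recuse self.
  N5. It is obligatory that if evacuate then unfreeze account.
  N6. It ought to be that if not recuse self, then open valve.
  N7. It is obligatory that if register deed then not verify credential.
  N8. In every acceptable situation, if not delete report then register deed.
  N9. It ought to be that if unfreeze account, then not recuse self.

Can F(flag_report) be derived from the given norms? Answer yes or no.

By case analysis on delete_report: premise 2 gives O(delete_report → register_deed) and premise 8 gives O(¬delete_report → register_deed), so O(register_deed) either way.
Applying K to premise 7 (O(register_deed → ¬verify_credential)) and O(register_deed) yields O(¬verify_credential).
Premise 4 is O(¬verify_credential → recuse_self); since O(¬verify_credential), deontic closure gives O(recuse_self).
The contrapositive of premise 9 (O(unfreeze_account → ¬recuse_self)) is O(recuse_self → ¬unfreeze_account), and O(recuse_self) is already established, so O(¬unfreeze_account).
Premise 5, O(evacuate → unfreeze_account), contraposes to O(¬unfreeze_account → ¬evacuate); with O(¬unfreeze_account) we get O(¬evacuate).
Premise 3 is O(flag_report → evacuate); contrapositively O(¬evacuate → ¬flag_report). Since O(¬evacuate) holds, K gives O(¬flag_report).
Premises 1, 6 do not contribute to this derivation.
So O(¬flag_report) holds, i.e. F(flag_report). The claim follows.

Yes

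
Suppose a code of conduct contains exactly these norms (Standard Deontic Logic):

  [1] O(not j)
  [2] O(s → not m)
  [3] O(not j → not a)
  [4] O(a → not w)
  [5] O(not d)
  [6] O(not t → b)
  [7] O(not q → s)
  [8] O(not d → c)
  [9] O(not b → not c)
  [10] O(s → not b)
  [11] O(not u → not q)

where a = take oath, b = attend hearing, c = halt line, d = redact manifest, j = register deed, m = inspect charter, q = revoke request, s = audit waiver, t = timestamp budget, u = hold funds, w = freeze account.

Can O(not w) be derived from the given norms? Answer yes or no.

Premise 4 is O(a → not w), but O(a) is not derivable from the premises, so it does not yield O(not w).
No other premise forces O(not w). An ideal world satisfying every premise can still have not w false, so O(not w) is not derivable.

No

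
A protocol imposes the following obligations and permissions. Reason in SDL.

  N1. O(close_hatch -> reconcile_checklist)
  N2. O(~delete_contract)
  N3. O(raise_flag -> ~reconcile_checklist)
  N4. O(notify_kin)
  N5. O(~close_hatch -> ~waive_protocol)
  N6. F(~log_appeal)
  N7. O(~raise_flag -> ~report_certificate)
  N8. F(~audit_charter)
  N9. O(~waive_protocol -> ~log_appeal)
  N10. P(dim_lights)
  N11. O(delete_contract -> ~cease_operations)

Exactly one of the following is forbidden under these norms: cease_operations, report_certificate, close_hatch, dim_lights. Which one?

report_certificate

Premise 6, F(~log_appeal), is equivalent to O(log_appeal).
Premise 9, O(~waive_protocol -> ~log_appeal), contraposes to O(log_appeal -> waive_protocol); with O(log_appeal) we get O(waive_protocol).
Premise 5, O(~close_hatch -> ~waive_protocol), contraposes to O(waive_protocol -> close_hatch); with O(waive_protocol) we get O(close_hatch).
With premise 1, O(close_hatch -> reconcile_checklist), the K-axiom yields O(reconcile_checklist).
Premise 3 is O(raise_flag -> ~reconcile_checklist); contrapositively O(reconcile_checklist -> ~raise_flag). Since O(reconcile_checklist) holds, K gives O(~raise_flag).
From O(~raise_flag) and premise 7, O(~raise_flag -> ~report_certificate), we obtain O(~report_certificate).
So O(~report_certificate) holds, i.e. report_certificate is forbidden. None of the other listed options is forbidden under the premises.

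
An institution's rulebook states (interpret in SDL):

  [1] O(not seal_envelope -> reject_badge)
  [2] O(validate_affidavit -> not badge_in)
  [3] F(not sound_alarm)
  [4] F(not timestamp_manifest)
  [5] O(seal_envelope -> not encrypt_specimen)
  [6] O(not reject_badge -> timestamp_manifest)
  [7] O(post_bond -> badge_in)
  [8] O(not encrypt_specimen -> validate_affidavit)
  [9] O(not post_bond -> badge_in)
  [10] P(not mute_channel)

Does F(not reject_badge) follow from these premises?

Premises 9 and 7 cover both cases: O(not post_bond -> badge_in) and O(post_bond -> badge_in). Since not post_bond ∨ post_bond is a tautology, O(badge_in) follows.
Premise 2, O(validate_affidavit -> not badge_in), contraposes to O(badge_in -> not validate_affidavit); with O(badge_in) we get O(not validate_affidavit).
Premise 8 is O(not encrypt_specimen -> validate_affidavit); contrapositively O(not validate_affidavit -> encrypt_specimen). Since O(not validate_affidavit) holds, K gives O(encrypt_specimen).
Premise 5, O(seal_envelope -> not encrypt_specimen), contraposes to O(encrypt_specimen -> not seal_envelope); with O(encrypt_specimen) we get O(not seal_envelope).
With premise 1, O(not seal_envelope -> reject_badge), the K-axiom yields O(reject_badge).
Premises 3, 4, 6, 10 do not contribute to this derivation.
So O(reject_badge) holds, i.e. F(not reject_badge). The claim follows.

Yes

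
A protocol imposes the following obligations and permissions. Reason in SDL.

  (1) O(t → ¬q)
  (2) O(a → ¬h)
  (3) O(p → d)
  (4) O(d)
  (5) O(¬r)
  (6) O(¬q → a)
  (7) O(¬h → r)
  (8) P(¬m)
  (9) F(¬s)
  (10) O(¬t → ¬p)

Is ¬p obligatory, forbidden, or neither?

Obligatory

From premise 5 we have O(¬r).
The contrapositive of premise 7 (O(¬h → r)) is O(¬r → h), and O(¬r) is already established, so O(h).
Premise 2 is O(a → ¬h); contrapositively O(h → ¬a). Since O(h) holds, K gives O(¬a).
Premise 6, O(¬q → a), contraposes to O(¬a → q); with O(¬a) we get O(q).
The contrapositive of premise 1 (O(t → ¬q)) is O(q → ¬t), and O(q) is already established, so O(¬t).
Applying K to premise 10 (O(¬t → ¬p)) and O(¬t) yields O(¬p).
Premises 3, 4, 8, 9 do not contribute to this derivation.
Hence ¬p is obligatory.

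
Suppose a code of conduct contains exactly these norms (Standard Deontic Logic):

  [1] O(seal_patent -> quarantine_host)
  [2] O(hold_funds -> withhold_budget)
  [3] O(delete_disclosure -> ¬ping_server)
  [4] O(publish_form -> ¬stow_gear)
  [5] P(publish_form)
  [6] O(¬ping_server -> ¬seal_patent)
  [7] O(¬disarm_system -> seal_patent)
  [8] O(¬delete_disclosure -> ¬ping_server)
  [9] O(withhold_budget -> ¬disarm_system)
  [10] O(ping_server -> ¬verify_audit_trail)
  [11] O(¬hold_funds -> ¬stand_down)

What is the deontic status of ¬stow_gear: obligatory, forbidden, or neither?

Premise 4 is O(publish_form -> ¬stow_gear), but O(publish_form) is not derivable from the premises (the permission P(publish_form) asserts only ¬O(¬publish_form), not O(publish_form)), so it does not yield O(¬stow_gear).
No premise or chain of K-axiom applications forces O(¬stow_gear), and none forces O(stow_gear). So ¬stow_gear is neither obligatory nor forbidden under these norms.

Neither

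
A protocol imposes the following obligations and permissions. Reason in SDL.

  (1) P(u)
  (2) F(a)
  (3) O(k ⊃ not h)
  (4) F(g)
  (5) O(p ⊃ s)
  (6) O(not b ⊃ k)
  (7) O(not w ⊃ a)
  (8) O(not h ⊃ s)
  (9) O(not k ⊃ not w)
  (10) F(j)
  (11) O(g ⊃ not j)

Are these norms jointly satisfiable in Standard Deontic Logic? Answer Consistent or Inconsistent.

Consistent

Premise 11 is O(g ⊃ not j); even if O(not j) held, inferring O(g) would be affirming the consequent — invalid.
So O(g) is not derivable, and the apparent clash with O(not g) does not arise.
A world satisfying every obligation exists (e.g. a=false, b=false, g=false, h=false, j=false, k=true, p=false, s=true, u=false, w=true); no atom is both obligatory and forbidden, so the set is consistent.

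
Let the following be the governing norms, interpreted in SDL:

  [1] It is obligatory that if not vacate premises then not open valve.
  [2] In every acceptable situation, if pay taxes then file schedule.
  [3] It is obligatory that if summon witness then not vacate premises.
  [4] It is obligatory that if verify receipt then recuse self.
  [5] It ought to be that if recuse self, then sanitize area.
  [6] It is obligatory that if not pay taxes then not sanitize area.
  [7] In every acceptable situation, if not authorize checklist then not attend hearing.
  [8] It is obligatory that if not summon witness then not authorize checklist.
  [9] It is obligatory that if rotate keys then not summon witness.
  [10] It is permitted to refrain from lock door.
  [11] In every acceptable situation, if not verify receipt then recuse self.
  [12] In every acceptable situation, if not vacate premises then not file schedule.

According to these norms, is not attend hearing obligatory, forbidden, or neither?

Obligatory

Premises 4 and 11 cover both cases: O(verify_receipt → recuse_self) and O(¬verify_receipt → recuse_self). Since verify_receipt ∨ ¬verify_receipt is a tautology, O(recuse_self) follows.
Applying K to premise 5 (O(recuse_self → sanitize_area)) and O(recuse_self) yields O(sanitize_area).
The contrapositive of premise 6 (O(¬pay_taxes → ¬sanitize_area)) is O(sanitize_area → pay_taxes), and O(sanitize_area) is already established, so O(pay_taxes).
From O(pay_taxes) and premise 2, O(pay_taxes → file_schedule), we obtain O(file_schedule).
The contrapositive of premise 12 (O(¬vacate_premises → ¬file_schedule)) is O(file_schedule → vacate_premises), and O(file_schedule) is already established, so O(vacate_premises).
Premise 3, O(summon_witness → ¬vacate_premises), contraposes to O(vacate_premises → ¬summon_witness); with O(vacate_premises) we get O(¬summon_witness).
With premise 8, O(¬summon_witness → ¬authorize_checklist), the K-axiom yields O(¬authorize_checklist).
Premise 7 is O(¬authorize_checklist → ¬attend_hearing); since O(¬authorize_checklist), deontic closure gives O(¬attend_hearing).
Premises 1, 9, 10 do not contribute to this derivation.
Hence ¬attend_hearing is obligatory.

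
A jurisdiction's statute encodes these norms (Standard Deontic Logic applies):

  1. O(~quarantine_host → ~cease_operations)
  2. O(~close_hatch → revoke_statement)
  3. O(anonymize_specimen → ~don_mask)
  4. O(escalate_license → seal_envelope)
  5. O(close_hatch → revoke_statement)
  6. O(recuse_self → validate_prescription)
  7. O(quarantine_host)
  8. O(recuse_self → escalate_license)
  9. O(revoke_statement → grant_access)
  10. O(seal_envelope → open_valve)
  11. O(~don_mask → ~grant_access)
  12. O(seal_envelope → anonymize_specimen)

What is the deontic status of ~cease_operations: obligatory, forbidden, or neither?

Premise 1 is O(~quarantine_host → ~cease_operations), but O(~quarantine_host) is not derivable from the premises, so it does not yield O(~cease_operations).
No premise or chain of K-axiom applications forces O(~cease_operations), and none forces O(cease_operations). So ~cease_operations is neither obligatory nor forbidden under these norms.

Neither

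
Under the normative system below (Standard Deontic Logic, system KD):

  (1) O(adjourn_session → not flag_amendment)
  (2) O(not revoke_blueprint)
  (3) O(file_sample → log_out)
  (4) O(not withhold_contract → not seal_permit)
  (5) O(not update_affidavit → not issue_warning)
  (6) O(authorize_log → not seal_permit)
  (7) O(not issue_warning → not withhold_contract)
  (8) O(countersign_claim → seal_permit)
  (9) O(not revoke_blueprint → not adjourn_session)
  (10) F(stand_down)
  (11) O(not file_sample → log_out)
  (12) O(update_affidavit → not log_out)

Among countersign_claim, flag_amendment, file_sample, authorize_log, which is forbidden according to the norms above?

countersign_claim

Premises 11 and 3 cover both cases: O(not file_sample → log_out) and O(file_sample → log_out). Since not file_sample ∨ file_sample is a tautology, O(log_out) follows.
Premise 12 is O(update_affidavit → not log_out); contrapositively O(log_out → not update_affidavit). Since O(log_out) holds, K gives O(not update_affidavit).
Applying K to premise 5 (O(not update_affidavit → not issue_warning)) and O(not update_affidavit) yields O(not issue_warning).
Applying K to premise 7 (O(not issue_warning → not withhold_contract)) and O(not issue_warning) yields O(not withhold_contract).
Applying K to premise 4 (O(not withhold_contract → not seal_permit)) and O(not withhold_contract) yields O(not seal_permit).
Premise 8 is O(countersign_claim → seal_permit); contrapositively O(not seal_permit → not countersign_claim). Since O(not seal_permit) holds, K gives O(not countersign_claim).
So O(not countersign_claim) holds, i.e. countersign_claim is forbidden. None of the other listed options is forbidden under the premises.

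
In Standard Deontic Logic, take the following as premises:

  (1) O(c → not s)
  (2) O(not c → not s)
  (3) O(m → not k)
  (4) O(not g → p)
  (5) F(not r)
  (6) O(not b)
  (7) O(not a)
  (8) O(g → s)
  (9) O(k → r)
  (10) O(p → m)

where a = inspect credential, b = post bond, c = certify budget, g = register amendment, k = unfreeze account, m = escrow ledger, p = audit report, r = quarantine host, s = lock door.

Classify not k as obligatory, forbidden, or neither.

By case analysis on c: premise 1 gives O(c → not s) and premise 2 gives O(not c → not s), so O(not s) either way.
Premise 8, O(g → s), contraposes to O(not s → not g); with O(not s) we get O(not g).
Applying K to premise 4 (O(not g → p)) and O(not g) yields O(p).
Premise 10 is O(p → m); since O(p), deontic closure gives O(m).
Applying K to premise 3 (O(m → not k)) and O(m) yields O(not k).
Premises 5, 6, 7, 9 do not contribute to this derivation.
Hence not k is obligatory.

Obligatory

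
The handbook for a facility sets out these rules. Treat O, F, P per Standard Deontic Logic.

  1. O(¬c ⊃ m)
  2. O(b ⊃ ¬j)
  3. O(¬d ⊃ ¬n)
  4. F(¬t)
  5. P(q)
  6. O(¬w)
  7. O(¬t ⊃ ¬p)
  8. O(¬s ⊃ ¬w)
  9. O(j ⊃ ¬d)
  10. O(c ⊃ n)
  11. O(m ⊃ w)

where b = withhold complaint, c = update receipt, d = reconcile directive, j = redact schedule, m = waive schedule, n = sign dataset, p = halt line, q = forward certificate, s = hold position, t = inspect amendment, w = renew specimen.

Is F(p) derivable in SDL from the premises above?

No

Premise 7 is O(¬t ⊃ ¬p), but O(¬t) is not derivable from the premises, so it does not yield O(¬p).
No other premise forces O(¬p). An ideal world satisfying every premise can still have p true, so F(p) is not derivable.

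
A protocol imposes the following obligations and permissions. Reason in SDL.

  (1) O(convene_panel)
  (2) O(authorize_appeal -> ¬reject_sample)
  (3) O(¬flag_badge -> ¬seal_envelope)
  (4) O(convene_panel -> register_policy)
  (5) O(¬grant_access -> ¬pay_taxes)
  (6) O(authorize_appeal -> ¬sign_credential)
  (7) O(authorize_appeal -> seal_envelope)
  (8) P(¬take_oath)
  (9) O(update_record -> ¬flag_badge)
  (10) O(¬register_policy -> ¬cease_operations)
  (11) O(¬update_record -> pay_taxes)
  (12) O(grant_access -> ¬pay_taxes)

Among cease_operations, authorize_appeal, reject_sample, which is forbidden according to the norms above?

authorize_appeal

Premises 5 and 12 are O(¬grant_access -> ¬pay_taxes) and O(grant_access -> ¬pay_taxes); every ideal world satisfies ¬grant_access or grant_access, so in either case ¬pay_taxes holds — hence O(¬pay_taxes).
Premise 11 is O(¬update_record -> pay_taxes); contrapositively O(¬pay_taxes -> update_record). Since O(¬pay_taxes) holds, K gives O(update_record).
From O(update_record) and premise 9, O(update_record -> ¬flag_badge), we obtain O(¬flag_badge).
From O(¬flag_badge) and premise 3, O(¬flag_badge -> ¬seal_envelope), we obtain O(¬seal_envelope).
Premise 7 is O(authorize_appeal -> seal_envelope); contrapositively O(¬seal_envelope -> ¬authorize_appeal). Since O(¬seal_envelope) holds, K gives O(¬authorize_appeal).
So O(¬authorize_appeal) holds, i.e. authorize_appeal is forbidden. None of the other listed options is forbidden under the premises.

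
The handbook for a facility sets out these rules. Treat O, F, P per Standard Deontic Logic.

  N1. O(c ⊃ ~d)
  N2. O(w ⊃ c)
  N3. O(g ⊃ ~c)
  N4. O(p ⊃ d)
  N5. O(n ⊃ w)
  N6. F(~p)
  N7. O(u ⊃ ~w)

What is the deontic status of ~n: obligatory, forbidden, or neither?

Premise 6, F(~p), is equivalent to O(p).
With premise 4, O(p ⊃ d), the K-axiom yields O(d).
Premise 1, O(c ⊃ ~d), contraposes to O(d ⊃ ~c); with O(d) we get O(~c).
Premise 2, O(w ⊃ c), contraposes to O(~c ⊃ ~w); with O(~c) we get O(~w).
Premise 5, O(n ⊃ w), contraposes to O(~w ⊃ ~n); with O(~w) we get O(~n).
Premises 3, 7 do not contribute to this derivation.
Hence ~n is obligatory.

Obligatory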